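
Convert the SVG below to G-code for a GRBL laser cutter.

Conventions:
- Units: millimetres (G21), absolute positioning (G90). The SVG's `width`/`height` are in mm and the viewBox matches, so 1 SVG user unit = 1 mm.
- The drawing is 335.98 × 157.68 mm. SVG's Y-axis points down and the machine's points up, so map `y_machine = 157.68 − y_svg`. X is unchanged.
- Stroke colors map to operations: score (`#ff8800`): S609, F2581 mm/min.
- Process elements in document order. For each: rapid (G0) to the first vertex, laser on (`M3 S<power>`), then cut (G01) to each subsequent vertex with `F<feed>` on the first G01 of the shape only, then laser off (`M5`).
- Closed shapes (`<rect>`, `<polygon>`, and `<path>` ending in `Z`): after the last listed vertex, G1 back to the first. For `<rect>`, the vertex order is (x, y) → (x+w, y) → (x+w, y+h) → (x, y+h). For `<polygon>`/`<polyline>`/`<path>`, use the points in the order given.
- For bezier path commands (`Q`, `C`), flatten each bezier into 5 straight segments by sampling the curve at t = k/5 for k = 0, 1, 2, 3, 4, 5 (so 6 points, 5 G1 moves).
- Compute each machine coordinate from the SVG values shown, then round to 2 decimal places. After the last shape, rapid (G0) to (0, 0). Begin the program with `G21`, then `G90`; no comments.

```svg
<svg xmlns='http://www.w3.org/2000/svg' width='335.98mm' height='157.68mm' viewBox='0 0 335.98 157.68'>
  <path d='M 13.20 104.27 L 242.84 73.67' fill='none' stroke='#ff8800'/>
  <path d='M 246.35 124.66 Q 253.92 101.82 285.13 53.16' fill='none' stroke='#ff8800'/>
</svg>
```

G21
G90
G0 X13.20 Y53.41
M3 S609
G01 X242.84 Y84.01 F2581
M5
G0 X246.35 Y33.02
M3 S609
G01 X250.32 Y43.19 F2581
G01 X256.19 Y55.42
G01 X263.94 Y69.72
G01 X273.59 Y86.09
G01 X285.13 Y104.52
M5
G0 X0.00 Y0.00

Since the viewBox matches the mm dimensions, user units are millimetres directly. The only transform is the Y-flip y_m = 157.68 − y_svg.

Shape 1 is a line segment drawn with `<path>`. Its stroke #ff8800 means score at S609, F2581. After flipping Y the toolpath is (13.20,53.41) → (242.84,84.01).

Shape 2 is a quadratic bezier drawn with `<path>`. Its stroke #ff8800 means score at S609, F2581. After flipping Y the toolpath is (246.35,33.02) → (250.32,43.19) → (256.19,55.42) → (263.94,69.72) → (273.59,86.09) → (285.13,104.52).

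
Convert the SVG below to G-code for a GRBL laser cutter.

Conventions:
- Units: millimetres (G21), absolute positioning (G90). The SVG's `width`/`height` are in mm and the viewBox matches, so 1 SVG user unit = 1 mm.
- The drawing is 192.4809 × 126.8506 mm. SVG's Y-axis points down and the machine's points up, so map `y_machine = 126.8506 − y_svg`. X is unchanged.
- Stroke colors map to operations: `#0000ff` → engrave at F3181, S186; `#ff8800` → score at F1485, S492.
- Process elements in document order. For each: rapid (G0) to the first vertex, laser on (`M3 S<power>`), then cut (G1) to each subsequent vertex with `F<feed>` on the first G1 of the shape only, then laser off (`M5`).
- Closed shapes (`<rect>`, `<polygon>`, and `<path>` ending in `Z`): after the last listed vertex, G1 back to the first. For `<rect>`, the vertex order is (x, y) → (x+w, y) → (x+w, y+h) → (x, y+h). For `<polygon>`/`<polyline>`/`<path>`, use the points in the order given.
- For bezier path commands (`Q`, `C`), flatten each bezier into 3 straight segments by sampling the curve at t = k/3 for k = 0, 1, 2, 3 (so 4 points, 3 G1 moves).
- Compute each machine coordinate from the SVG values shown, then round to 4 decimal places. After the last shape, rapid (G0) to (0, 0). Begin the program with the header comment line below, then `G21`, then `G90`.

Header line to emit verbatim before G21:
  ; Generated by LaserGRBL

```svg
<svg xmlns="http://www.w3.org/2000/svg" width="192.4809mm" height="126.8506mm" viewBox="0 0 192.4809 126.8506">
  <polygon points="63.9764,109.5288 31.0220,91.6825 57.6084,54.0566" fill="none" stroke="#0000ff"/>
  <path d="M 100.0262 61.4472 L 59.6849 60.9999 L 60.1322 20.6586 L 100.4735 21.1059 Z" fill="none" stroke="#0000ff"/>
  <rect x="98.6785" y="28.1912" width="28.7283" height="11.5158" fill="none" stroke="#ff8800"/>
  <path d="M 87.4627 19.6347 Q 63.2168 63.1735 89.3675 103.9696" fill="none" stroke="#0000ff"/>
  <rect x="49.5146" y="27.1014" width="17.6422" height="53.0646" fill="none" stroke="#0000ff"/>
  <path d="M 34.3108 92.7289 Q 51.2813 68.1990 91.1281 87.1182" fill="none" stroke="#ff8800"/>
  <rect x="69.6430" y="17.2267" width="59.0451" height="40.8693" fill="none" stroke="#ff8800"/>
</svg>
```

; Generated by LaserGRBL
G21
G90
G0 X63.9764 Y17.3218
M3 S186
G1 X31.0220 Y35.1681 F3181
G1 X57.6084 Y72.7940
G1 X63.9764 Y17.3218
M5
G0 X100.0262 Y65.4034
M3 S186
G1 X59.6849 Y65.8507 F3181
G1 X60.1322 Y106.1920
G1 X100.4735 Y105.7447
G1 X100.0262 Y65.4034
M5
G0 X98.6785 Y98.6594
M3 S492
G1 X127.4068 Y98.6594 F1485
G1 X127.4068 Y87.1436
G1 X98.6785 Y87.1436
G1 X98.6785 Y98.6594
M5
G0 X87.4627 Y107.2159
M3 S186
G1 X76.8984 Y78.4948 F3181
G1 X77.5333 Y50.3831
G1 X89.3675 Y22.8810
M5
G0 X49.5146 Y99.7492
M3 S186
G1 X67.1568 Y99.7492 F3181
G1 X67.1568 Y46.6846
G1 X49.5146 Y46.6846
G1 X49.5146 Y99.7492
M5
G0 X34.3108 Y34.1217
M3 S492
G1 X48.1663 Y45.6473 F1485
G1 X67.1054 Y47.5175
G1 X91.1281 Y39.7324
M5
G0 X69.6430 Y109.6239
M3 S492
G1 X128.6881 Y109.6239 F1485
G1 X128.6881 Y68.7546
G1 X69.6430 Y68.7546
G1 X69.6430 Y109.6239
M5
G0 X0.0000 Y0.0000

viewBox `0 0 192.4809 126.8506` with mm width/height → 1 unit = 1 mm. Flip: y_m = 126.8506 − y_svg.

**Shape 1** — `<polygon>` closed polygon, stroke `#0000ff` → engrave (S186, F3181). Machine vertices: (63.9764,17.3218) → (31.0220,35.1681) → (57.6084,72.7940) → (63.9764,17.3218). Closed: final G1 returns to the first vertex.

**Shape 2** — `<path>` regular polygon, stroke `#0000ff` → engrave (S186, F3181). Machine vertices: (100.0262,65.4034) → (59.6849,65.8507) → (60.1322,106.1920) → (100.4735,105.7447) → (100.0262,65.4034). Closed: final G1 returns to the first vertex.

**Shape 3** — `<rect>` rectangle, stroke `#ff8800` → score (S492, F1485). Machine vertices: (98.6785,98.6594) → (127.4068,98.6594) → (127.4068,87.1436) → (98.6785,87.1436) → (98.6785,98.6594). Closed: final G1 returns to the first vertex.

**Shape 4** — `<path>` quadratic bezier, stroke `#0000ff` → engrave (S186, F3181). Control points (SVG): P0=(87.4627,19.6347), P1=(63.2168,63.1735), P2=(89.3675,103.9696); sampled at t=k/3. Machine vertices: (87.4627,107.2159) → (76.8984,78.4948) → (77.5333,50.3831) → (89.3675,22.8810). Open path.

**Shape 5** — `<rect>` rectangle, stroke `#0000ff` → engrave (S186, F3181). Machine vertices: (49.5146,99.7492) → (67.1568,99.7492) → (67.1568,46.6846) → (49.5146,46.6846) → (49.5146,99.7492). Closed: final G1 returns to the first vertex.

**Shape 6** — `<path>` quadratic bezier, stroke `#ff8800` → score (S492, F1485). Control points (SVG): P0=(34.3108,92.7289), P1=(51.2813,68.1990), P2=(91.1281,87.1182); sampled at t=k/3. Machine vertices: (34.3108,34.1217) → (48.1663,45.6473) → (67.1054,47.5175) → (91.1281,39.7324). Open path.

**Shape 7** — `<rect>` rectangle, stroke `#ff8800` → score (S492, F1485). Machine vertices: (69.6430,109.6239) → (128.6881,109.6239) → (128.6881,68.7546) → (69.6430,68.7546) → (69.6430,109.6239). Closed: final G1 returns to the first vertex.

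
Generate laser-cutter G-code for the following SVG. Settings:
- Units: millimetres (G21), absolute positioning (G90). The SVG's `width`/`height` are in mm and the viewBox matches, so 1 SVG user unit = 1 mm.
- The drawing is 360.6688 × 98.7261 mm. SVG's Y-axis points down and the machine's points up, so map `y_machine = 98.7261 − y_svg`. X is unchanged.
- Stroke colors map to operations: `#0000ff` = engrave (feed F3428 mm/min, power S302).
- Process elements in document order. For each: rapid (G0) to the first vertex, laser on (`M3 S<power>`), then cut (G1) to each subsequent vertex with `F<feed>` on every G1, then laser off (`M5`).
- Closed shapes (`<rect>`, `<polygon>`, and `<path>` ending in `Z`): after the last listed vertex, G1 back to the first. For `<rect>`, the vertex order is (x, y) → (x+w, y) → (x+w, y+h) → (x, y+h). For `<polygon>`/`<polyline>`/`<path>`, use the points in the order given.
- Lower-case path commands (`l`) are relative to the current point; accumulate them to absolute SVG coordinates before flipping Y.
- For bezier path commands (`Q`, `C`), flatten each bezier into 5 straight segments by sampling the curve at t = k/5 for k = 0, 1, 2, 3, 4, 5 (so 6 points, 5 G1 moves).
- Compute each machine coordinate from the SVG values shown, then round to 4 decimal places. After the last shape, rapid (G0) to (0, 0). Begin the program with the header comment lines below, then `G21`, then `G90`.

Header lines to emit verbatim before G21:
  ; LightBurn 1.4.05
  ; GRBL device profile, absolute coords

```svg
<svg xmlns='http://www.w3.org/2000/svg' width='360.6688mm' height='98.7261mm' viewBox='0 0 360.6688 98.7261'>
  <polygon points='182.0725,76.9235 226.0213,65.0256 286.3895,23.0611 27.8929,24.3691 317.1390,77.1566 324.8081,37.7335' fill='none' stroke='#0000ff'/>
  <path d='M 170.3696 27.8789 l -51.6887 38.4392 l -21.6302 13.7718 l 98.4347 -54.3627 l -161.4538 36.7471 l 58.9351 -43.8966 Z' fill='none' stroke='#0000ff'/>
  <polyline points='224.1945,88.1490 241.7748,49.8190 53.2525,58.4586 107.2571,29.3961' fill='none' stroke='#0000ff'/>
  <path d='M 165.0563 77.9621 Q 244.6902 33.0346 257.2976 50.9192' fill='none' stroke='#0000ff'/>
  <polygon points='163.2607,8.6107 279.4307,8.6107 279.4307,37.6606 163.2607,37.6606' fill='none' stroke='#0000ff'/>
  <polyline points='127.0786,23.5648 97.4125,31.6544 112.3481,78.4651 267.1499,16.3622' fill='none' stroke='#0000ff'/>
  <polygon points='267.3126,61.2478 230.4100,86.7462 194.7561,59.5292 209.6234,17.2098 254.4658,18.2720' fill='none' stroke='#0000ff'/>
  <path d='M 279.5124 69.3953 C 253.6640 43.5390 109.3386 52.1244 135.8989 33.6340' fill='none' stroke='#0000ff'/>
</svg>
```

viewBox `0 0 360.6688 98.7261` with mm width/height → 1 unit = 1 mm. Flip: y_m = 98.7261 − y_svg.

**Shape 1** — `<polygon>` closed polygon, stroke `#0000ff` → engrave (S302, F3428). Machine vertices: (182.0725,21.8026) → (226.0213,33.7005) → (286.3895,75.6650) → (27.8929,74.3570) → (317.1390,21.5695) → (324.8081,60.9926) → (182.0725,21.8026). Closed: final G1 returns to the first vertex.

**Shape 2** — `<path>` closed polygon, stroke `#0000ff` → engrave (S302, F3428). Machine vertices: (170.3696,70.8472) → (118.6809,32.4080) → (97.0507,18.6362) → (195.4854,72.9989) → (34.0316,36.2518) → (92.9667,80.1484) → (170.3696,70.8472). Closed: final G1 returns to the first vertex.

**Shape 3** — `<polyline>` open polyline, stroke `#0000ff` → engrave (S302, F3428). Machine vertices: (224.1945,10.5771) → (241.7748,48.9071) → (53.2525,40.2675) → (107.2571,69.3300). Open path.

**Shape 4** — `<path>` quadratic bezier, stroke `#0000ff` → engrave (S302, F3428). Control points (SVG): P0=(165.0563,77.9621), P1=(244.6902,33.0346), P2=(257.2976,50.9192); sampled at t=k/5. Machine vertices: (165.0563,20.7640) → (194.2288,36.2225) → (218.0392,46.6561) → (236.4874,52.0646) → (249.5736,52.4483) → (257.2976,47.8069). Open path.

**Shape 5** — `<polygon>` rectangle, stroke `#0000ff` → engrave (S302, F3428). Machine vertices: (163.2607,90.1154) → (279.4307,90.1154) → (279.4307,61.0655) → (163.2607,61.0655) → (163.2607,90.1154). Closed: final G1 returns to the first vertex.

**Shape 6** — `<polyline>` open polyline, stroke `#0000ff` → engrave (S302, F3428). Machine vertices: (127.0786,75.1613) → (97.4125,67.0717) → (112.3481,20.2610) → (267.1499,82.3639). Open path.

**Shape 7** — `<polygon>` regular polygon, stroke `#0000ff` → engrave (S302, F3428). Machine vertices: (267.3126,37.4783) → (230.4100,11.9799) → (194.7561,39.1969) → (209.6234,81.5163) → (254.4658,80.4541) → (267.3126,37.4783). Closed: final G1 returns to the first vertex.

**Shape 8** — `<path>` cubic bezier, stroke `#0000ff` → engrave (S302, F3428). Control points (SVG): P0=(279.5124,69.3953), P1=(253.6640,43.5390), P2=(109.3386,52.1244), P3=(135.8989,33.6340); sampled at t=k/5. Machine vertices: (279.5124,29.3308) → (252.1010,41.2037) → (210.1446,47.7635) → (167.5325,51.9629) → (138.1541,56.7548) → (135.8989,65.0921). Open path.

; LightBurn 1.4.05
; GRBL device profile, absolute coords
G21
G90
G0 X182.0725 Y21.8026
M3 S302
G1 X226.0213 Y33.7005 F3428
G1 X286.3895 Y75.6650 F3428
G1 X27.8929 Y74.3570 F3428
G1 X317.1390 Y21.5695 F3428
G1 X324.8081 Y60.9926 F3428
G1 X182.0725 Y21.8026 F3428
M5
G0 X170.3696 Y70.8472
M3 S302
G1 X118.6809 Y32.4080 F3428
G1 X97.0507 Y18.6362 F3428
G1 X195.4854 Y72.9989 F3428
G1 X34.0316 Y36.2518 F3428
G1 X92.9667 Y80.1484 F3428
G1 X170.3696 Y70.8472 F3428
M5
G0 X224.1945 Y10.5771
M3 S302
G1 X241.7748 Y48.9071 F3428
G1 X53.2525 Y40.2675 F3428
G1 X107.2571 Y69.3300 F3428
M5
G0 X165.0563 Y20.7640
M3 S302
G1 X194.2288 Y36.2225 F3428
G1 X218.0392 Y46.6561 F3428
G1 X236.4874 Y52.0646 F3428
G1 X249.5736 Y52.4483 F3428
G1 X257.2976 Y47.8069 F3428
M5
G0 X163.2607 Y90.1154
M3 S302
G1 X279.4307 Y90.1154 F3428
G1 X279.4307 Y61.0655 F3428
G1 X163.2607 Y61.0655 F3428
G1 X163.2607 Y90.1154 F3428
M5
G0 X127.0786 Y75.1613
M3 S302
G1 X97.4125 Y67.0717 F3428
G1 X112.3481 Y20.2610 F3428
G1 X267.1499 Y82.3639 F3428
M5
G0 X267.3126 Y37.4783
M3 S302
G1 X230.4100 Y11.9799 F3428
G1 X194.7561 Y39.1969 F3428
G1 X209.6234 Y81.5163 F3428
G1 X254.4658 Y80.4541 F3428
G1 X267.3126 Y37.4783 F3428
M5
G0 X279.5124 Y29.3308
M3 S302
G1 X252.1010 Y41.2037 F3428
G1 X210.1446 Y47.7635 F3428
G1 X167.5325 Y51.9629 F3428
G1 X138.1541 Y56.7548 F3428
G1 X135.8989 Y65.0921 F3428
M5
G0 X0.0000 Y0.0000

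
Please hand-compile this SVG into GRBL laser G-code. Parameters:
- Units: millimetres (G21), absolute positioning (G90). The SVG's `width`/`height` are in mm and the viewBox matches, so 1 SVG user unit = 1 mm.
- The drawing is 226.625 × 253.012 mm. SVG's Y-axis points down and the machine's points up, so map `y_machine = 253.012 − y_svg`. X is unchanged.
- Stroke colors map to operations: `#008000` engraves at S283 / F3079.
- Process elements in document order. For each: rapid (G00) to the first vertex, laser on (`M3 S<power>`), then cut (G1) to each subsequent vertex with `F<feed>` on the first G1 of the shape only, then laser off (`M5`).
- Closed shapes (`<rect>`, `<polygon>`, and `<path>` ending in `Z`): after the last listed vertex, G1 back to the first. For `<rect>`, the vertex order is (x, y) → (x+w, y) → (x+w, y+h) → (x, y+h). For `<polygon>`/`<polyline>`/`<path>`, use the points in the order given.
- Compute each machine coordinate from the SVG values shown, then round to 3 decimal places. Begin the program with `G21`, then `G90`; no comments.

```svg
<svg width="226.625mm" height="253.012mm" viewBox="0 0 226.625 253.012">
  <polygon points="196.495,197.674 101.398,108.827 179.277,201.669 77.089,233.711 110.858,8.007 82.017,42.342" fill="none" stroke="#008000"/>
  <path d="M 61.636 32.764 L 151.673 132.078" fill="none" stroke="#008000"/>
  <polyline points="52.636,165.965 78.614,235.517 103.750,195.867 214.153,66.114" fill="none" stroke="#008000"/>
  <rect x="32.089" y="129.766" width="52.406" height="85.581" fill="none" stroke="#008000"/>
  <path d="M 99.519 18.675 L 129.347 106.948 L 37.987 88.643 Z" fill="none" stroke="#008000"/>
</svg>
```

G21
G90
G00 X196.495 Y55.338
M3 S283
G1 X101.398 Y144.185 F3079
G1 X179.277 Y51.343
G1 X77.089 Y19.301
G1 X110.858 Y245.005
G1 X82.017 Y210.670
G1 X196.495 Y55.338
M5
G00 X61.636 Y220.248
M3 S283
G1 X151.673 Y120.934 F3079
M5
G00 X52.636 Y87.047
M3 S283
G1 X78.614 Y17.495 F3079
G1 X103.750 Y57.145
G1 X214.153 Y186.898
M5
G00 X32.089 Y123.246
M3 S283
G1 X84.495 Y123.246 F3079
G1 X84.495 Y37.665
G1 X32.089 Y37.665
G1 X32.089 Y123.246
M5
G00 X99.519 Y234.337
M3 S283
G1 X129.347 Y146.064 F3079
G1 X37.987 Y164.369
G1 X99.519 Y234.337
M5

viewBox `0 0 226.625 253.012` with mm width/height → 1 unit = 1 mm. Flip: y_m = 253.012 − y_svg.

**Shape 1** — `<polygon>` closed polygon, stroke `#008000` → engrave (S283, F3079). Machine vertices: (196.495,55.338) → (101.398,144.185) → (179.277,51.343) → (77.089,19.301) → (110.858,245.005) → (82.017,210.670) → (196.495,55.338). Closed: final G1 returns to the first vertex.

**Shape 2** — `<path>` line segment, stroke `#008000` → engrave (S283, F3079). Machine vertices: (61.636,220.248) → (151.673,120.934). Open path.

**Shape 3** — `<polyline>` open polyline, stroke `#008000` → engrave (S283, F3079). Machine vertices: (52.636,87.047) → (78.614,17.495) → (103.750,57.145) → (214.153,186.898). Open path.

**Shape 4** — `<rect>` rectangle, stroke `#008000` → engrave (S283, F3079). Machine vertices: (32.089,123.246) → (84.495,123.246) → (84.495,37.665) → (32.089,37.665) → (32.089,123.246). Closed: final G1 returns to the first vertex.

**Shape 5** — `<path>` regular polygon, stroke `#008000` → engrave (S283, F3079). Machine vertices: (99.519,234.337) → (129.347,146.064) → (37.987,164.369) → (99.519,234.337). Closed: final G1 returns to the first vertex.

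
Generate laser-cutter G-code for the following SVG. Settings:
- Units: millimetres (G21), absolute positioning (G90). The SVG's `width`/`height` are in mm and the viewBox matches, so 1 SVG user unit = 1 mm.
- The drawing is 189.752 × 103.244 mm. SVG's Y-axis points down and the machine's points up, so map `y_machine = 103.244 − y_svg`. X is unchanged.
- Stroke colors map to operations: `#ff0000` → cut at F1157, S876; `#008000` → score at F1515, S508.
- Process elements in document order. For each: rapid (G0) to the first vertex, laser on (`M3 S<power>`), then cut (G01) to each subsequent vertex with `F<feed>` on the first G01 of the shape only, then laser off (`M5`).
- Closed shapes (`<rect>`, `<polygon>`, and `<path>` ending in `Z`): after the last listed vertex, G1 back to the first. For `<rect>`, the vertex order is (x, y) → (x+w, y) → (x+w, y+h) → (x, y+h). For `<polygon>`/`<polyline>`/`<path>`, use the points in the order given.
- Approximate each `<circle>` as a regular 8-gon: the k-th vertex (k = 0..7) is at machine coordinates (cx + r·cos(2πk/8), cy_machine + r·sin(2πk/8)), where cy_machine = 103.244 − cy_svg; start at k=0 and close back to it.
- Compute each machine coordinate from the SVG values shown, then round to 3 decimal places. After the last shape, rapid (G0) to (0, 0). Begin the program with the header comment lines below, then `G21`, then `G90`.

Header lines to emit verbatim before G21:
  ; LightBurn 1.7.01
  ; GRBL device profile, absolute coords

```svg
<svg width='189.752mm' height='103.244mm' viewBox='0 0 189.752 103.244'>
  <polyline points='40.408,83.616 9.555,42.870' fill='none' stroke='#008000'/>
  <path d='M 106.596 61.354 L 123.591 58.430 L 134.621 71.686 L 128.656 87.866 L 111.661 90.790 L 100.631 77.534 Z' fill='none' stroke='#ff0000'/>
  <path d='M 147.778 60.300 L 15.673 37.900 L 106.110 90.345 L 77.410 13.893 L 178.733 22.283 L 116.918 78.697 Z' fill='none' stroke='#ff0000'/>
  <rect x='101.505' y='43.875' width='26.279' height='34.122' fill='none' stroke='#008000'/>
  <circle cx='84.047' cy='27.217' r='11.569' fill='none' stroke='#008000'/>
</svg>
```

viewBox `0 0 189.752 103.244` with mm width/height → 1 unit = 1 mm. Flip: y_m = 103.244 − y_svg.

**Shape 1** — `<polyline>` line segment, stroke `#008000` → score (S508, F1515). Machine vertices: (40.408,19.628) → (9.555,60.374). Open path.

**Shape 2** — `<path>` regular polygon, stroke `#ff0000` → cut (S876, F1157). Machine vertices: (106.596,41.890) → (123.591,44.814) → (134.621,31.558) → (128.656,15.378) → (111.661,12.454) → (100.631,25.710) → (106.596,41.890). Closed: final G1 returns to the first vertex.

**Shape 3** — `<path>` closed polygon, stroke `#ff0000` → cut (S876, F1157). Machine vertices: (147.778,42.944) → (15.673,65.344) → (106.110,12.899) → (77.410,89.351) → (178.733,80.961) → (116.918,24.547) → (147.778,42.944). Closed: final G1 returns to the first vertex.

**Shape 4** — `<rect>` rectangle, stroke `#008000` → score (S508, F1515). Machine vertices: (101.505,59.369) → (127.784,59.369) → (127.784,25.247) → (101.505,25.247) → (101.505,59.369). Closed: final G1 returns to the first vertex.

**Shape 5** — `<circle>` circle, stroke `#008000` → score (S508, F1515). Machine vertices: (95.616,76.027) → (92.228,84.208) → (84.047,87.596) → (75.866,84.208) → (72.478,76.027) → (75.866,67.846) → (84.047,64.458) → (92.228,67.846) → (95.616,76.027). Closed: final G1 returns to the first vertex.

; LightBurn 1.7.01
; GRBL device profile, absolute coords
G21
G90
G0 X40.408 Y19.628
M3 S508
G01 X9.555 Y60.374 F1515
M5
G0 X106.596 Y41.890
M3 S876
G01 X123.591 Y44.814 F1157
G01 X134.621 Y31.558
G01 X128.656 Y15.378
G01 X111.661 Y12.454
G01 X100.631 Y25.710
G01 X106.596 Y41.890
M5
G0 X147.778 Y42.944
M3 S876
G01 X15.673 Y65.344 F1157
G01 X106.110 Y12.899
G01 X77.410 Y89.351
G01 X178.733 Y80.961
G01 X116.918 Y24.547
G01 X147.778 Y42.944
M5
G0 X101.505 Y59.369
M3 S508
G01 X127.784 Y59.369 F1515
G01 X127.784 Y25.247
G01 X101.505 Y25.247
G01 X101.505 Y59.369
M5
G0 X95.616 Y76.027
M3 S508
G01 X92.228 Y84.208 F1515
G01 X84.047 Y87.596
G01 X75.866 Y84.208
G01 X72.478 Y76.027
G01 X75.866 Y67.846
G01 X84.047 Y64.458
G01 X92.228 Y67.846
G01 X95.616 Y76.027
M5
G0 X0.000 Y0.000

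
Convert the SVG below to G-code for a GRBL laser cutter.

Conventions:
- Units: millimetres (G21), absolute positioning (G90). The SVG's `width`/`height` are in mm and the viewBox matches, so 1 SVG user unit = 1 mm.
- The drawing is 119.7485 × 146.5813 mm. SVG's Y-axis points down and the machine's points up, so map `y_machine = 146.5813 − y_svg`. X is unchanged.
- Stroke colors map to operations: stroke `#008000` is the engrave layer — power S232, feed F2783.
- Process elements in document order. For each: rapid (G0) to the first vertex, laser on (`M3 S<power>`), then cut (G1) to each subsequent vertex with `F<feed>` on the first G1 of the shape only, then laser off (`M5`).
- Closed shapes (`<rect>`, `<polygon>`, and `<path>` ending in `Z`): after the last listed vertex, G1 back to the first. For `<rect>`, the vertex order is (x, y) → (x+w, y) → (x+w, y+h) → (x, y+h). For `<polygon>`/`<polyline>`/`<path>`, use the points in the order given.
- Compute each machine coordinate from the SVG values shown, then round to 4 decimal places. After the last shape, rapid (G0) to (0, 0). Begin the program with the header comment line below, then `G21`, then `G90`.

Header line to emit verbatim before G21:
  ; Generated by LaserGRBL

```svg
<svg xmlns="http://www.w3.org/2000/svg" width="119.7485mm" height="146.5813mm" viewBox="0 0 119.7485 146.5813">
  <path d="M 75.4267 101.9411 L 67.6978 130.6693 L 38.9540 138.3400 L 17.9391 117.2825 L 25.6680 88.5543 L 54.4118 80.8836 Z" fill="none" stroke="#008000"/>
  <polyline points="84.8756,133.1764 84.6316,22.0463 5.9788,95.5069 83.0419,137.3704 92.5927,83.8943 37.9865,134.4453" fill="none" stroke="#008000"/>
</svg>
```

; Generated by LaserGRBL
G21
G90
G0 X75.4267 Y44.6402
M3 S232
G1 X67.6978 Y15.9120 F2783
G1 X38.9540 Y8.2413
G1 X17.9391 Y29.2988
G1 X25.6680 Y58.0270
G1 X54.4118 Y65.6977
G1 X75.4267 Y44.6402
M5
G0 X84.8756 Y13.4049
M3 S232
G1 X84.6316 Y124.5350 F2783
G1 X5.9788 Y51.0744
G1 X83.0419 Y9.2109
G1 X92.5927 Y62.6870
G1 X37.9865 Y12.1360
M5
G0 X0.0000 Y0.0000

1 u = 1 mm; y_m = 146.5813 − y.

[1] `<path>` regular polygon, #008000→engrave S232 F2783: (75.4267,44.6402) → (67.6978,15.9120) → (38.9540,8.2413) → (17.9391,29.2988) → (25.6680,58.0270) → (54.4118,65.6977) → (75.4267,44.6402) (closed)

[2] `<polyline>` open polyline, #008000→engrave S232 F2783: (84.8756,13.4049) → (84.6316,124.5350) → (5.9788,51.0744) → (83.0419,9.2109) → (92.5927,62.6870) → (37.9865,12.1360)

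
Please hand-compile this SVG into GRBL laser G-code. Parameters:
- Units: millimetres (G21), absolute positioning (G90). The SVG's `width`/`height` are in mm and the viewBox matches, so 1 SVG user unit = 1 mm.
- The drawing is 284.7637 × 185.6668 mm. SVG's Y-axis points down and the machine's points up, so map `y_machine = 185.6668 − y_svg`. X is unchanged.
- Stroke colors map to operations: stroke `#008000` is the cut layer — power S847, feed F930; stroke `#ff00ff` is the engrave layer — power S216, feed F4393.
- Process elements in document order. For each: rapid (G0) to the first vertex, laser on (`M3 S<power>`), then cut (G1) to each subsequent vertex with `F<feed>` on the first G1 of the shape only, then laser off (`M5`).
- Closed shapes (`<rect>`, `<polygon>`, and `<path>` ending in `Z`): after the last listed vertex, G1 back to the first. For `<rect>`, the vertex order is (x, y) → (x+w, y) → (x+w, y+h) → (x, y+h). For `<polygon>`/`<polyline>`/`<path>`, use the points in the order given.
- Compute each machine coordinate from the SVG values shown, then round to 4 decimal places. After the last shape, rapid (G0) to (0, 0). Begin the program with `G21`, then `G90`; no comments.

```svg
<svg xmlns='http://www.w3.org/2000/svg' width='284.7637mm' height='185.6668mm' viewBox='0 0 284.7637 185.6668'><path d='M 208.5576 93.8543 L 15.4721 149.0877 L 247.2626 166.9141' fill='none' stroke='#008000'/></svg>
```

viewBox `0 0 284.7637 185.6668` with mm width/height → 1 unit = 1 mm. Flip: y_m = 185.6668 − y_svg.

**Shape 1** — `<path>` open polyline, stroke `#008000` → cut (S847, F930). Machine vertices: (208.5576,91.8125) → (15.4721,36.5791) → (247.2626,18.7527). Open path.

G21
G90
G0 X208.5576 Y91.8125
M3 S847
G1 X15.4721 Y36.5791 F930
G1 X247.2626 Y18.7527
M5
G0 X0.0000 Y0.0000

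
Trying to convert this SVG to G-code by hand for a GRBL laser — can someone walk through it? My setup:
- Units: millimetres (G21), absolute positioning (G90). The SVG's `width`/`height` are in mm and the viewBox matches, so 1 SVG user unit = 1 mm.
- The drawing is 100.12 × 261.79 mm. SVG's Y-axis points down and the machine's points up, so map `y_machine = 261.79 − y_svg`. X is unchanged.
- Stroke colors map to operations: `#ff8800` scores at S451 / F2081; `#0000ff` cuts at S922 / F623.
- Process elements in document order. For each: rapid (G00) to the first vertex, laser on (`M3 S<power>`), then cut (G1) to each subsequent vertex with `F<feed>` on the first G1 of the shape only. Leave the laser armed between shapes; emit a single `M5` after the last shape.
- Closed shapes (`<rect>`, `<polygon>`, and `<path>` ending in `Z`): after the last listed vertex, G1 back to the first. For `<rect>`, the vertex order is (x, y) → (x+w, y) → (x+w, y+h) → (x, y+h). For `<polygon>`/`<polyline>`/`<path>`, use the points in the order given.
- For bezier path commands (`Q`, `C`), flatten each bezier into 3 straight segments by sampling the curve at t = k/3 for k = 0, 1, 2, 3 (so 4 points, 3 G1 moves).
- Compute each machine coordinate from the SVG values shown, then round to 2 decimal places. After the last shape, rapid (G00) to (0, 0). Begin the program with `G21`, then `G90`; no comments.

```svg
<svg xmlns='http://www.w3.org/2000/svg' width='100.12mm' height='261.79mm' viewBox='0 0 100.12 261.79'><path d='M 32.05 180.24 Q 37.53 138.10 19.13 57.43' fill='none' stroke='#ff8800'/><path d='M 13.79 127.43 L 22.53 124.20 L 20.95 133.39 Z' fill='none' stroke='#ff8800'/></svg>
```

G21
G90
G00 X32.05 Y81.55
M3 S451
G1 X33.05 Y113.92 F2081
G1 X28.74 Y154.86
G1 X19.13 Y204.36
G00 X13.79 Y134.36
M3 S451
G1 X22.53 Y137.59 F2081
G1 X20.95 Y128.40
G1 X13.79 Y134.36
M5
G00 X0.00 Y0.00

viewBox `0 0 100.12 261.79` with mm width/height → 1 unit = 1 mm. Flip: y_m = 261.79 − y_svg.

**Shape 1** — `<path>` quadratic bezier, stroke `#ff8800` → score (S451, F2081). Control points (SVG): P0=(32.05,180.24), P1=(37.53,138.10), P2=(19.13,57.43); sampled at t=k/3. Machine vertices: (32.05,81.55) → (33.05,113.92) → (28.74,154.86) → (19.13,204.36). Open path.

**Shape 2** — `<path>` regular polygon, stroke `#ff8800` → score (S451, F2081). Machine vertices: (13.79,134.36) → (22.53,137.59) → (20.95,128.40) → (13.79,134.36). Closed: final G1 returns to the first vertex.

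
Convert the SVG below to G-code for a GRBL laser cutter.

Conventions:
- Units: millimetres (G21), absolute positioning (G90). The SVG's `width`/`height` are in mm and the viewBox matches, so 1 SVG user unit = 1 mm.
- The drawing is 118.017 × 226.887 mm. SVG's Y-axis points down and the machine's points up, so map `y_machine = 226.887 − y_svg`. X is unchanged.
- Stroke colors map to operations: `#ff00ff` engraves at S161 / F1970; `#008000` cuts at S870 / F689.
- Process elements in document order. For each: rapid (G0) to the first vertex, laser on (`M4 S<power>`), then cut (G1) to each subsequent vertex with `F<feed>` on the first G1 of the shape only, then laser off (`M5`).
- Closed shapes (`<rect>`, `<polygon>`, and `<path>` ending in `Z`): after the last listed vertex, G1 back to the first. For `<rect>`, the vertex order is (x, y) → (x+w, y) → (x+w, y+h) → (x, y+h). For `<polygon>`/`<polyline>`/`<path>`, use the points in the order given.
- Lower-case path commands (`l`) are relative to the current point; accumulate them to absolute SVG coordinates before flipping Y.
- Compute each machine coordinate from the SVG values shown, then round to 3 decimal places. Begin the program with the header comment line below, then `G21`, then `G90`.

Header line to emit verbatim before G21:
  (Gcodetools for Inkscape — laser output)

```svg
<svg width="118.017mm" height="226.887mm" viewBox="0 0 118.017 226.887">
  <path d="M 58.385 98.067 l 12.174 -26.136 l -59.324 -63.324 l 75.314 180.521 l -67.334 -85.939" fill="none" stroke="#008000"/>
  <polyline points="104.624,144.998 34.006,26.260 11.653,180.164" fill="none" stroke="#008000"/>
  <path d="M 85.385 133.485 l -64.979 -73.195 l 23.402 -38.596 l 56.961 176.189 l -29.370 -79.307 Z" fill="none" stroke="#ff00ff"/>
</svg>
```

(Gcodetools for Inkscape — laser output)
G21
G90
G0 X58.385 Y128.820
M4 S870
G1 X70.559 Y154.956 F689
G1 X11.235 Y218.280
G1 X86.549 Y37.759
G1 X19.215 Y123.698
M5
G0 X104.624 Y81.889
M4 S870
G1 X34.006 Y200.627 F689
G1 X11.653 Y46.723
M5
G0 X85.385 Y93.402
M4 S161
G1 X20.406 Y166.597 F1970
G1 X43.808 Y205.193
G1 X100.769 Y29.004
G1 X71.399 Y108.311
G1 X85.385 Y93.402
M5

1 u = 1 mm; y_m = 226.887 − y.

[1] `<path>` open polyline, #008000→cut S870 F689: (58.385,128.820) → (70.559,154.956) → (11.235,218.280) → (86.549,37.759) → (19.215,123.698)

[2] `<polyline>` open polyline, #008000→cut S870 F689: (104.624,81.889) → (34.006,200.627) → (11.653,46.723)

[3] `<path>` closed polygon, #ff00ff→engrave S161 F1970: (85.385,93.402) → (20.406,166.597) → (43.808,205.193) → (100.769,29.004) → (71.399,108.311) → (85.385,93.402) (closed)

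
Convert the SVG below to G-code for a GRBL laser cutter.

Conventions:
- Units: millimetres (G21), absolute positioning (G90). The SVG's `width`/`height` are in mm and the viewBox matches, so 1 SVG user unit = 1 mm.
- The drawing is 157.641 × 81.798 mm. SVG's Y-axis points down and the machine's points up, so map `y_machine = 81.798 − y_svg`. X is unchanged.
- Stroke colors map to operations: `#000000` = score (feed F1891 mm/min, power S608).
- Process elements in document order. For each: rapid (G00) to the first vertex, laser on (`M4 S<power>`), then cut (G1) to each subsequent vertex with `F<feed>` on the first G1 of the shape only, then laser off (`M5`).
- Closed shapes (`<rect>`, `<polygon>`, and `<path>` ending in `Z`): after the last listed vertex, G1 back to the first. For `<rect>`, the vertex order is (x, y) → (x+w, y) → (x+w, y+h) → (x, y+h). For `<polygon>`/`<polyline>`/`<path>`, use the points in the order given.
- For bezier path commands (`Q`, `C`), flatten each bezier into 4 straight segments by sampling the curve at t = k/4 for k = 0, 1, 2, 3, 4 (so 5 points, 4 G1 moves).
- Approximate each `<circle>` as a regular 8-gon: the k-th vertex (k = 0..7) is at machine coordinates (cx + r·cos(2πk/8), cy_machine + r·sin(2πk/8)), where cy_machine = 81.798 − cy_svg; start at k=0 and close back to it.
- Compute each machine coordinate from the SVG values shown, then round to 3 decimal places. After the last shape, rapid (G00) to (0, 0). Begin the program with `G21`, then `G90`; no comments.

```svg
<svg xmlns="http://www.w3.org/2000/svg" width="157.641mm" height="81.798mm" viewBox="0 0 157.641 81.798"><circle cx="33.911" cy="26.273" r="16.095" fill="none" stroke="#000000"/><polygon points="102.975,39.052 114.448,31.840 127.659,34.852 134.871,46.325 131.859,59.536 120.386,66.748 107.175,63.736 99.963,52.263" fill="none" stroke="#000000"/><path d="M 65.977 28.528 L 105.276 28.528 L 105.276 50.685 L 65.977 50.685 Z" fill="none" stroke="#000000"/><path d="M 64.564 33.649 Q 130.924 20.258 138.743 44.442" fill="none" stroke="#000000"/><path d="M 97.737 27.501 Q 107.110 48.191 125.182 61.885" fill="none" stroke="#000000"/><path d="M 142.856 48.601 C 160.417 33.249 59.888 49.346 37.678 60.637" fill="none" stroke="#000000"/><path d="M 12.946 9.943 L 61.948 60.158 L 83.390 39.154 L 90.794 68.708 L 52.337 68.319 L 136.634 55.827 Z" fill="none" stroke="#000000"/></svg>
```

G21
G90
G00 X50.006 Y55.525
M4 S608
G1 X45.292 Y66.906 F1891
G1 X33.911 Y71.620
G1 X22.530 Y66.906
G1 X17.816 Y55.525
G1 X22.530 Y44.144
G1 X33.911 Y39.430
G1 X45.292 Y44.144
G1 X50.006 Y55.525
M5
G00 X102.975 Y42.746
M4 S608
G1 X114.448 Y49.958 F1891
G1 X127.659 Y46.946
G1 X134.871 Y35.473
G1 X131.859 Y22.262
G1 X120.386 Y15.050
G1 X107.175 Y18.062
G1 X99.963 Y29.535
G1 X102.975 Y42.746
M5
G00 X65.977 Y53.270
M4 S608
G1 X105.276 Y53.270 F1891
G1 X105.276 Y31.113
G1 X65.977 Y31.113
G1 X65.977 Y53.270
M5
G00 X64.564 Y48.149
M4 S608
G1 X94.085 Y52.496 F1891
G1 X116.289 Y52.146
G1 X131.175 Y47.100
G1 X138.743 Y37.356
M5
G00 X97.737 Y54.297
M4 S608
G1 X102.967 Y44.389 F1891
G1 X109.285 Y35.356
G1 X116.690 Y27.197
G1 X125.182 Y19.913
M5
G00 X142.856 Y33.197
M4 S608
G1 X136.954 Y39.381 F1891
G1 X105.181 Y37.170
G1 X65.951 Y29.964
G1 X37.678 Y21.161
M5
G00 X12.946 Y71.855
M4 S608
G1 X61.948 Y21.640 F1891
G1 X83.390 Y42.644
G1 X90.794 Y13.090
G1 X52.337 Y13.479
G1 X136.634 Y25.971
G1 X12.946 Y71.855
M5
G00 X0.000 Y0.000

viewBox `0 0 157.641 81.798` with mm width/height → 1 unit = 1 mm. Flip: y_m = 81.798 − y_svg.

**Shape 1** — `<circle>` circle, stroke `#000000` → score (S608, F1891). Machine vertices: (50.006,55.525) → (45.292,66.906) → (33.911,71.620) → (22.530,66.906) → (17.816,55.525) → (22.530,44.144) → (33.911,39.430) → (45.292,44.144) → (50.006,55.525). Closed: final G1 returns to the first vertex.

**Shape 2** — `<polygon>` regular polygon, stroke `#000000` → score (S608, F1891). Machine vertices: (102.975,42.746) → (114.448,49.958) → (127.659,46.946) → (134.871,35.473) → (131.859,22.262) → (120.386,15.050) → (107.175,18.062) → (99.963,29.535) → (102.975,42.746). Closed: final G1 returns to the first vertex.

**Shape 3** — `<path>` rectangle, stroke `#000000` → score (S608, F1891). Machine vertices: (65.977,53.270) → (105.276,53.270) → (105.276,31.113) → (65.977,31.113) → (65.977,53.270). Closed: final G1 returns to the first vertex.

**Shape 4** — `<path>` quadratic bezier, stroke `#000000` → score (S608, F1891). Control points (SVG): P0=(64.564,33.649), P1=(130.924,20.258), P2=(138.743,44.442); sampled at t=k/4. Machine vertices: (64.564,48.149) → (94.085,52.496) → (116.289,52.146) → (131.175,47.100) → (138.743,37.356). Open path.

**Shape 5** — `<path>` quadratic bezier, stroke `#000000` → score (S608, F1891). Control points (SVG): P0=(97.737,27.501), P1=(107.110,48.191), P2=(125.182,61.885); sampled at t=k/4. Machine vertices: (97.737,54.297) → (102.967,44.389) → (109.285,35.356) → (116.690,27.197) → (125.182,19.913). Open path.

**Shape 6** — `<path>` cubic bezier, stroke `#000000` → score (S608, F1891). Control points (SVG): P0=(142.856,48.601), P1=(160.417,33.249), P2=(59.888,49.346), P3=(37.678,60.637); sampled at t=k/4. Machine vertices: (142.856,33.197) → (136.954,39.381) → (105.181,37.170) → (65.951,29.964) → (37.678,21.161). Open path.

**Shape 7** — `<path>` closed polygon, stroke `#000000` → score (S608, F1891). Machine vertices: (12.946,71.855) → (61.948,21.640) → (83.390,42.644) → (90.794,13.090) → (52.337,13.479) → (136.634,25.971) → (12.946,71.855). Closed: final G1 returns to the first vertex.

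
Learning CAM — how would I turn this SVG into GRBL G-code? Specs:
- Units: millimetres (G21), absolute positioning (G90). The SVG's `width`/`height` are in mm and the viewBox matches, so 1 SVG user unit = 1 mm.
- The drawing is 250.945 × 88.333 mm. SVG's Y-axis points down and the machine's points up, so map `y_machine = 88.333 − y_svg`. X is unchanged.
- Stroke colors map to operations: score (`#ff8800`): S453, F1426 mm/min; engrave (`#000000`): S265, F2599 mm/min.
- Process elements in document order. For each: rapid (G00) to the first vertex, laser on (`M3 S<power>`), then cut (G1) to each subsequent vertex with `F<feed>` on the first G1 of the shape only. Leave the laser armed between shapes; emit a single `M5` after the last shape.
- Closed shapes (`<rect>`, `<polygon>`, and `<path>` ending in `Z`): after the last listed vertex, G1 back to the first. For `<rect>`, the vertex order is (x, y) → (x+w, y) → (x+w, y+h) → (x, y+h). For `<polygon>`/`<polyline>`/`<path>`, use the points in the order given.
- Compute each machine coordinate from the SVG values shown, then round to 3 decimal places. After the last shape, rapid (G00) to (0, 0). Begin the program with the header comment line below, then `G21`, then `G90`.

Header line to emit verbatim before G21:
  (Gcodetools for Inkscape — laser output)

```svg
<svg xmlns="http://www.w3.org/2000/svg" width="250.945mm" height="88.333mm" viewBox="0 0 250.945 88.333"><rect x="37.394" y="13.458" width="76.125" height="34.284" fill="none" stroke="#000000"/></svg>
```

(Gcodetools for Inkscape — laser output)
G21
G90
G00 X37.394 Y74.875
M3 S265
G1 X113.519 Y74.875 F2599
G1 X113.519 Y40.591
G1 X37.394 Y40.591
G1 X37.394 Y74.875
M5
G00 X0.000 Y0.000

1 u = 1 mm; y_m = 88.333 − y.

[1] `<rect>` rectangle, #000000→engrave S265 F2599: (37.394,74.875) → (113.519,74.875) → (113.519,40.591) → (37.394,40.591) → (37.394,74.875) (closed)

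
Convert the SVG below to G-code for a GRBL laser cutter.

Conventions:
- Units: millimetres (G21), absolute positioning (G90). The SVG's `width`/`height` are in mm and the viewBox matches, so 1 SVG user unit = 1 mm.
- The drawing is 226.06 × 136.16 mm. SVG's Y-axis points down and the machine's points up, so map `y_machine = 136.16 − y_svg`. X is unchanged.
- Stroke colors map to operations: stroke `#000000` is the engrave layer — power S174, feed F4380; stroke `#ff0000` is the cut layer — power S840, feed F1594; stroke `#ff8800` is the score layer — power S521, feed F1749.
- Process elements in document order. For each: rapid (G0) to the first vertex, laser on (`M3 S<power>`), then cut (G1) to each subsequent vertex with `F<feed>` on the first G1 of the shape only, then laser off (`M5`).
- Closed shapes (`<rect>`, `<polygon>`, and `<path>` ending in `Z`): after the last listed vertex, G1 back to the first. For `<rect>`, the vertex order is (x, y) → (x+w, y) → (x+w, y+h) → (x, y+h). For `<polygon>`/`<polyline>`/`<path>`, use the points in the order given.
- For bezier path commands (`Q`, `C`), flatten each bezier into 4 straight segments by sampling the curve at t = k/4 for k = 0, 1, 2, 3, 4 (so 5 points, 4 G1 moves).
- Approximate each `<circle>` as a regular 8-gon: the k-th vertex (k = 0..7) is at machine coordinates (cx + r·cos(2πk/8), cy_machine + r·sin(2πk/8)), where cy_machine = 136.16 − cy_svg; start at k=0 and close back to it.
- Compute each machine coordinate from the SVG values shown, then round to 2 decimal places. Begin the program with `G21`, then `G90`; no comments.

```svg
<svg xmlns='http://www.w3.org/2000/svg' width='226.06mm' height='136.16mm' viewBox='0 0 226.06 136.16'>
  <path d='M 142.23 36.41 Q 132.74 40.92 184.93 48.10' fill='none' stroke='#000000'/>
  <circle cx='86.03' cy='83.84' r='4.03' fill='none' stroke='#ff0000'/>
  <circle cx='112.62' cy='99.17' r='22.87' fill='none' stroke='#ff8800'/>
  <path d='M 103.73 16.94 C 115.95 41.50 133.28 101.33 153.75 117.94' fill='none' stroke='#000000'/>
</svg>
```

G21
G90
G0 X142.23 Y99.75
M3 S174
G1 X141.34 Y97.33 F4380
G1 X148.16 Y94.57
G1 X162.69 Y91.48
G1 X184.93 Y88.06
M5
G0 X90.06 Y52.32
M3 S840
G1 X88.88 Y55.17 F1594
G1 X86.03 Y56.35
G1 X83.18 Y55.17
G1 X82.00 Y52.32
G1 X83.18 Y49.47
G1 X86.03 Y48.29
G1 X88.88 Y49.47
G1 X90.06 Y52.32
M5
G0 X135.49 Y36.99
M3 S521
G1 X128.79 Y53.16 F1749
G1 X112.62 Y59.86
G1 X96.45 Y53.16
G1 X89.75 Y36.99
G1 X96.45 Y20.82
G1 X112.62 Y14.12
G1 X128.79 Y20.82
G1 X135.49 Y36.99
M5
G0 X103.73 Y119.22
M3 S174
G1 X113.82 Y95.41 F4380
G1 X125.65 Y65.74
G1 X139.02 Y37.55
G1 X153.75 Y18.22
M5

Since the viewBox matches the mm dimensions, user units are millimetres directly. The only transform is the Y-flip y_m = 136.16 − y_svg.

Shape 1 is a quadratic bezier drawn with `<path>`. Its stroke #000000 means engrave at S174, F4380. After flipping Y the toolpath is (142.23,99.75) → (141.34,97.33) → (148.16,94.57) → (162.69,91.48) → (184.93,88.06).

Shape 2 is a circle drawn with `<circle>`. Its stroke #ff0000 means cut at S840, F1594. After flipping Y the toolpath is (90.06,52.32) → (88.88,55.17) → (86.03,56.35) → (83.18,55.17) → (82.00,52.32) → (83.18,49.47) → (86.03,48.29) → (88.88,49.47) → (90.06,52.32), returning to the start.

Shape 3 is a circle drawn with `<circle>`. Its stroke #ff8800 means score at S521, F1749. After flipping Y the toolpath is (135.49,36.99) → (128.79,53.16) → (112.62,59.86) → (96.45,53.16) → (89.75,36.99) → (96.45,20.82) → (112.62,14.12) → (128.79,20.82) → (135.49,36.99), returning to the start.

Shape 4 is a cubic bezier drawn with `<path>`. Its stroke #000000 means engrave at S174, F4380. After flipping Y the toolpath is (103.73,119.22) → (113.82,95.41) → (125.65,65.74) → (139.02,37.55) → (153.75,18.22).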